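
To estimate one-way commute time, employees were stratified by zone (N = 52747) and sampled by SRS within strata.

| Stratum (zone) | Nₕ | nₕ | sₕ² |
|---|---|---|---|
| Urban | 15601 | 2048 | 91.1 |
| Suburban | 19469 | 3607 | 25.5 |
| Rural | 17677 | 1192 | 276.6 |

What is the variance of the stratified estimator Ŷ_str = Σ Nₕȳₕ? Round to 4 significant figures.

7.921 × 10^7

Var(Ŷ_str) = Σₕ Nₕ²(1 − fₕ)sₕ²/nₕ.
Urban: 15601²·(1 − 2048/15601)·91.1/2048 = 9.405379 × 10^6.
Suburban: 19469²·(1 − 3607/19469)·25.5/3607 = 2.1832106 × 10^6.
Rural: 17677²·(1 − 1192/17677)·276.6/1192 = 6.761973 × 10^7.
Sum = 7.920832 × 10^7.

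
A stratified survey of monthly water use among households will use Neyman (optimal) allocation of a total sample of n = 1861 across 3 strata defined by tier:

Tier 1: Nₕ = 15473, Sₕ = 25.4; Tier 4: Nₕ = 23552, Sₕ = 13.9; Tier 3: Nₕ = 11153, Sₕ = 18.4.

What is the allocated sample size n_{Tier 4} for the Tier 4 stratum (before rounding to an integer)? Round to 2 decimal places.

658.21

Neyman allocation: nₕ = n·NₕSₕ / Σⱼ NⱼSⱼ.
Σ NⱼSⱼ = 15473·25.4 + 23552·13.9 + 11153·18.4 = 925602.2.
n_{Tier 4} = 1861·23552·13.9 / 925602.2 = 658.21.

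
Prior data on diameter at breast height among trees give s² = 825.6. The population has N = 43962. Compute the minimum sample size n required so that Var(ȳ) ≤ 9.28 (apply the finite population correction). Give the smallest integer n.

Without fpc, n₀ = s²/D = 825.6/9.28 = 88.9655.
With fpc, (1 − n/N)·s²/n ≤ D requires n ≥ n₀/(1 + n₀/N) = 88.9655/(1 + 88.9655/43962) = 88.7858.
Rounding up, n = 89.

89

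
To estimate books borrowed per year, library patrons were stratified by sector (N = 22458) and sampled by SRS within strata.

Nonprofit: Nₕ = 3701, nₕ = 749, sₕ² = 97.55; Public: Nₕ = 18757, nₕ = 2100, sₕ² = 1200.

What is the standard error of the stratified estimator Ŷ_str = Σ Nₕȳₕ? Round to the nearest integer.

Var(Ŷ_str) = Σₕ Nₕ²(1 − fₕ)sₕ²/nₕ.
Nonprofit: 3701²·(1 − 749/3701)·97.55/749 = 1.4229213 × 10^6.
Public: 18757²·(1 − 2100/18757)·1200/2100 = 1.7853449 × 10^8.
Sum = 1.7995741 × 10^8.
SE = √(1.7995741 × 10^8) = 13415.

13415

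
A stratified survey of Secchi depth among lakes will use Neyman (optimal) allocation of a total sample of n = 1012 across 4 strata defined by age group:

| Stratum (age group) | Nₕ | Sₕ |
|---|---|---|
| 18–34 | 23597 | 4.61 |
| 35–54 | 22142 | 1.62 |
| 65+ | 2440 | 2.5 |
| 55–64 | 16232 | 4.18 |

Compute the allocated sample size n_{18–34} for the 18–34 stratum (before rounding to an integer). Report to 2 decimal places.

Neyman allocation: nₕ = n·NₕSₕ / Σⱼ NⱼSⱼ.
Σ NⱼSⱼ = 23597·4.61 + 22142·1.62 + 2440·2.5 + 16232·4.18 = 218601.97.
n_{18–34} = 1012·23597·4.61 / 218601.97 = 503.60.

503.60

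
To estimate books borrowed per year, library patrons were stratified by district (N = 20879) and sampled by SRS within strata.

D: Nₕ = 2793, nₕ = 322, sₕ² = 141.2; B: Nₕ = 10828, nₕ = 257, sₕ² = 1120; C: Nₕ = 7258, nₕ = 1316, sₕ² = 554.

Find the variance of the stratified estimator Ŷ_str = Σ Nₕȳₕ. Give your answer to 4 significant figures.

5.200 × 10^8

Var(Ŷ_str) = Σₕ Nₕ²(1 − fₕ)sₕ²/nₕ.
D: 2793²·(1 − 322/2793)·141.2/322 = 3.0263734 × 10^6.
B: 10828²·(1 − 257/10828)·1120/257 = 4.9882616 × 10^8.
C: 7258²·(1 − 1316/7258)·554/1316 = 1.8155302 × 10^7.
Sum = 5.2000784 × 10^8.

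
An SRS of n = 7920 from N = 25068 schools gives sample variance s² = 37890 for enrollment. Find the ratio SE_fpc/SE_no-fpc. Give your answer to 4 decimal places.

0.8271

f = n/N = 7920/25068 = 0.31594064.
SE_no-fpc = √(s²/n) = 2.1872565; SE_fpc = √((1−f)s²/n) = 1.8090335.
Ratio = √(1−f) = 0.82707881.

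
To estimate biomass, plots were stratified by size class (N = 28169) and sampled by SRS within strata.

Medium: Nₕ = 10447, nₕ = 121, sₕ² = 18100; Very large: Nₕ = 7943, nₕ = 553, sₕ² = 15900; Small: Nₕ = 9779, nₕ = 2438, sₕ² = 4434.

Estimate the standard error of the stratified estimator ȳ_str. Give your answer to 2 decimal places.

4.76

Var(ȳ_str) = Σₕ Wₕ²(1 − fₕ)sₕ²/nₕ with Wₕ = Nₕ/N, N = 28169.
Medium: Wₕ = 0.37086869; term = 0.37086869²·(1 − 0.01158227)·18100/121 = 20.336399.
Very large: Wₕ = 0.28197664; term = 0.28197664²·(1 − 0.06962105)·15900/553 = 2.1269542.
Small: Wₕ = 0.34715467; term = 0.34715467²·(1 − 0.24930975)·4434/2438 = 0.16453898.
Sum = 22.627892.
SE = √(22.627892) = 4.76.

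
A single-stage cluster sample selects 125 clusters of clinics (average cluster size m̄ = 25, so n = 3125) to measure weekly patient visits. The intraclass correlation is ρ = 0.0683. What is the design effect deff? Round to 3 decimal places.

2.639

deff = 1 + (25 − 1)·0.0683 = 1 + 1.6392 = 2.6392.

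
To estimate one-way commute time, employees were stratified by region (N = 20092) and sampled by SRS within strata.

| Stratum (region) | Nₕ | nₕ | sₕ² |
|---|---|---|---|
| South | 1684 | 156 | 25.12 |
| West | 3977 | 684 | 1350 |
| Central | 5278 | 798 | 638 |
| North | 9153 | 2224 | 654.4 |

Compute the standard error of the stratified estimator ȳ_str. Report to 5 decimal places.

0.39763

Var(ȳ_str) = Σₕ Wₕ²(1 − fₕ)sₕ²/nₕ with Wₕ = Nₕ/N, N = 20092.
South: Wₕ = 0.08381445; term = 0.08381445²·(1 − 0.09263658)·25.12/156 = 0.0010263941.
West: Wₕ = 0.19793948; term = 0.19793948²·(1 − 0.17198894)·1350/684 = 0.064029285.
Central: Wₕ = 0.26269162; term = 0.26269162²·(1 − 0.15119363)·638/798 = 0.046829427.
North: Wₕ = 0.45555445; term = 0.45555445²·(1 − 0.24298044)·654.4/2224 = 0.046227051.
Sum = 0.15811216.
SE = √(0.15811216) = 0.39763.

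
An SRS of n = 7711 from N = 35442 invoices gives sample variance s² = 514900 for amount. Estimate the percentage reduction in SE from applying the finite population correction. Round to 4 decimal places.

f = n/N = 7711/35442 = 0.21756673.
SE_no-fpc = √(s²/n) = 8.1715811; SE_fpc = √((1−f)s²/n) = 7.2281931.
Ratio = √(1−f) = 0.88455258. Reduction = 100·(1 − 0.88455258) = 11.5447%.

11.5447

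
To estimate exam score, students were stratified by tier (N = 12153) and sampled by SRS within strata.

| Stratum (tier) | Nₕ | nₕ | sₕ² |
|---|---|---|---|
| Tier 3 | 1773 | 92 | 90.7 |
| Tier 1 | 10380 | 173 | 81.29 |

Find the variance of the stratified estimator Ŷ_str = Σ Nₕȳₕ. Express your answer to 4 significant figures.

Var(Ŷ_str) = Σₕ Nₕ²(1 − fₕ)sₕ²/nₕ.
Tier 3: 1773²·(1 − 92/1773)·90.7/92 = 2.9382985 × 10^6.
Tier 1: 10380²·(1 − 173/10380)·81.29/173 = 4.9783622 × 10^7.
Sum = 5.2721921 × 10^7.

5.272 × 10^7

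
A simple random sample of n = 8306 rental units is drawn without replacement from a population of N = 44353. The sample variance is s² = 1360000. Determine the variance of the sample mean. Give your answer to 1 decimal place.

133.1

Under SRS without replacement, Var(ȳ) = (1 − f)·s²/n with f = n/N = 8306/44353 = 0.18727031.
Var(ȳ) = (1 − 0.18727031)·1360000/8306 = 0.81272969·163.73706 = 133.07397.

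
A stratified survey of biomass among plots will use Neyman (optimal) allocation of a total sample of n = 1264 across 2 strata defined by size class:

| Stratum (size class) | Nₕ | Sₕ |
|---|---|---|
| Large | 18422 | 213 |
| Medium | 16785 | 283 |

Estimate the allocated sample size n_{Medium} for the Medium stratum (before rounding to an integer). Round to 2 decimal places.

692.20

Neyman allocation: nₕ = n·NₕSₕ / Σⱼ NⱼSⱼ.
Σ NⱼSⱼ = 18422·213 + 16785·283 = 8.674041 × 10^6.
n_{Medium} = 1264·16785·283 / (8.674041 × 10^6) = 692.20.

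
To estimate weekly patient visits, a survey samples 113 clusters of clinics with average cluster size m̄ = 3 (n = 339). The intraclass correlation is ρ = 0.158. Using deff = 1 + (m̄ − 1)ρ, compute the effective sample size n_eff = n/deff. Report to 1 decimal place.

257.6

deff = 1 + (3 − 1)·0.158 = 1 + 0.316 = 1.316.
n_eff = 339 / 1.316 = 257.6.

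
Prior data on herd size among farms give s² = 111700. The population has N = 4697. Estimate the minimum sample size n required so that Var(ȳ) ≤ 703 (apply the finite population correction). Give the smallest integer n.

Without fpc, n₀ = s²/D = 111700/703 = 158.8905.
With fpc, (1 − n/N)·s²/n ≤ D requires n ≥ n₀/(1 + n₀/N) = 158.8905/(1 + 158.8905/4697) = 153.6914.
Rounding up, n = 154.

154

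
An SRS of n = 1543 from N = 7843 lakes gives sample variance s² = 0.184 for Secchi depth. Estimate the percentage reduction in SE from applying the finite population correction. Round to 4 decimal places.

10.3750

f = n/N = 1543/7843 = 0.19673594.
SE_no-fpc = √(s²/n) = 0.010920083; SE_fpc = √((1−f)s²/n) = 0.0097871246.
Ratio = √(1−f) = 0.89625000. Reduction = 100·(1 − 0.89625000) = 10.3750%.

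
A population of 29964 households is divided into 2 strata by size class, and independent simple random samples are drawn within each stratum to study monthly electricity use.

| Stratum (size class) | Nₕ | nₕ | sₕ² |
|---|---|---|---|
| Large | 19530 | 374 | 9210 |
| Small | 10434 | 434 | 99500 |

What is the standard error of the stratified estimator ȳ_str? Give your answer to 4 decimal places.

6.0749

Var(ȳ_str) = Σₕ Wₕ²(1 − fₕ)sₕ²/nₕ with Wₕ = Nₕ/N, N = 29964.
Large: Wₕ = 0.65178214; term = 0.65178214²·(1 − 0.01915003)·9210/374 = 10.261138.
Small: Wₕ = 0.34821786; term = 0.34821786²·(1 − 0.04159479)·99500/434 = 26.643091.
Sum = 36.904229.
SE = √(36.904229) = 6.0749.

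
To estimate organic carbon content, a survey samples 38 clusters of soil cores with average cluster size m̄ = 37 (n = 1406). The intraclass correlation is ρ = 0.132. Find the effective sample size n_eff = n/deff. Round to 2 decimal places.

244.44

deff = 1 + (37 − 1)·0.132 = 1 + 4.752 = 5.752.
n_eff = 1406 / 5.752 = 244.44.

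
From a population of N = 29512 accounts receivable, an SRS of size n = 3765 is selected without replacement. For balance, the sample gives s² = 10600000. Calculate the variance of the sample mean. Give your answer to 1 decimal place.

2456.2

Under SRS without replacement, Var(ȳ) = (1 − f)·s²/n with f = n/N = 3765/29512 = 0.12757522.
Var(ȳ) = (1 − 0.12757522)·10600000/3765 = 0.87242478·2815.405 = 2456.2291.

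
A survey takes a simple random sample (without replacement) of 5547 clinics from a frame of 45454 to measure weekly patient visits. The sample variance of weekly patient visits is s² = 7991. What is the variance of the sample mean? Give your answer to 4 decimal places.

Under SRS without replacement, Var(ȳ) = (1 − f)·s²/n with f = n/N = 5547/45454 = 0.12203546.
Var(ȳ) = (1 − 0.12203546)·7991/5547 = 0.87796454·1.4405985 = 1.2647944.

1.2648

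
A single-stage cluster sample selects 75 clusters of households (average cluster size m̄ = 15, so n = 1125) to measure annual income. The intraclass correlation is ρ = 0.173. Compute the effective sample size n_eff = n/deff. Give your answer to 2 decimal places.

328.76

deff = 1 + (15 − 1)·0.173 = 1 + 2.422 = 3.422.
n_eff = 1125 / 3.422 = 328.76.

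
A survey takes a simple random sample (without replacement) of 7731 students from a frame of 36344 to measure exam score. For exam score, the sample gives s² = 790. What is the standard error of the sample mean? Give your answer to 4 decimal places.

Under SRS without replacement, Var(ȳ) = (1 − f)·s²/n with f = n/N = 7731/36344 = 0.21271737.
Var(ȳ) = (1 − 0.21271737)·790/7731 = 0.78728263·0.102186 = 0.080449267.
SE(ȳ) = √(0.080449267) = 0.2836.

0.2836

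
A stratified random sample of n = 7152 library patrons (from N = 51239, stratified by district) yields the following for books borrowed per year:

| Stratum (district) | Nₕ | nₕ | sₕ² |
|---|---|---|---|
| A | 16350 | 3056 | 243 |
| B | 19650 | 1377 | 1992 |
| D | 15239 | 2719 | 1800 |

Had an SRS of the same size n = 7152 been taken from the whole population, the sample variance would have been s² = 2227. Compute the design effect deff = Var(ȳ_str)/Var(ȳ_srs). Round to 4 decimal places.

Var(ȳ_str) = Σ Wₕ²(1−fₕ)sₕ²/nₕ with Wₕ = Nₕ/51239:
  A: (16350/51239)²·(1−3056/16350)·243/3056 = 0.0065830183
  B: (19650/51239)²·(1−1377/19650)·1992/1377 = 0.19784565
  D: (15239/51239)²·(1−2719/15239)·1800/2719 = 0.04810861
  → Var(ȳ_str) = 0.25253728.
Var(ȳ_srs) = (1 − 7152/51239)·2227/7152 = 0.26791844.
deff = 0.25253728 / 0.26791844 = 0.9426.

0.9426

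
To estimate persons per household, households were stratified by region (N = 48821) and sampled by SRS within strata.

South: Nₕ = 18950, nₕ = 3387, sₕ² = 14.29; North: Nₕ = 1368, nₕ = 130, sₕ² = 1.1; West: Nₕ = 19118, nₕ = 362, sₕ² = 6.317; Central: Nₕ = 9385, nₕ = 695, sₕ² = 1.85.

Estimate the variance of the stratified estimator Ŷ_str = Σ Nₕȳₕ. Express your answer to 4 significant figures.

7.733 × 10^6

Var(Ŷ_str) = Σₕ Nₕ²(1 − fₕ)sₕ²/nₕ.
South: 18950²·(1 − 3387/18950)·14.29/3387 = 1.2442841 × 10^6.
North: 1368²·(1 − 130/1368)·1.1/130 = 14330.326.
West: 19118²·(1 − 362/19118)·6.317/362 = 6.2572713 × 10^6.
Central: 9385²·(1 − 695/9385)·1.85/695 = 217090.58.
Sum = 7.7329763 × 10^6.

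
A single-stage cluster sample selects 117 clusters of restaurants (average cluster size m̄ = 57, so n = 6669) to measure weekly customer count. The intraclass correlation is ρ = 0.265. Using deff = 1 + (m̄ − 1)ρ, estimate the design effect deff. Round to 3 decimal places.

deff = 1 + (57 − 1)·0.265 = 1 + 14.84 = 15.84.

15.840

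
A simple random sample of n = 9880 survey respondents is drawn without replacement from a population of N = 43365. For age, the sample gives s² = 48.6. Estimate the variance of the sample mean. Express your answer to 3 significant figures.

Under SRS without replacement, Var(ȳ) = (1 − f)·s²/n with f = n/N = 9880/43365 = 0.22783351.
Var(ȳ) = (1 − 0.22783351)·48.6/9880 = 0.77216649·0.0049190283 = 0.0037983089.

0.00380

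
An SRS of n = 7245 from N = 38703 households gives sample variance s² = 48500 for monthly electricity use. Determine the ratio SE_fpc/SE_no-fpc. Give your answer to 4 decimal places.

0.9016

f = n/N = 7245/38703 = 0.18719479.
SE_no-fpc = √(s²/n) = 2.5873291; SE_fpc = √((1−f)s²/n) = 2.3326249.
Ratio = √(1−f) = 0.90155710.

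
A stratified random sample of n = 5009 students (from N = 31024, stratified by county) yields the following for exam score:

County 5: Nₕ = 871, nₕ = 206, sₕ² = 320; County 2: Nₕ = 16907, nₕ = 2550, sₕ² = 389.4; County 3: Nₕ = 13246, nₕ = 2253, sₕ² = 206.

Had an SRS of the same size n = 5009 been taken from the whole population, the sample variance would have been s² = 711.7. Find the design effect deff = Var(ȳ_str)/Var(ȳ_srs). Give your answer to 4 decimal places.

Var(ȳ_str) = Σ Wₕ²(1−fₕ)sₕ²/nₕ with Wₕ = Nₕ/31024:
  County 5: (871/31024)²·(1−206/871)·320/206 = 9.348178 × 10^-4
  County 2: (16907/31024)²·(1−2550/16907)·389.4/2550 = 0.0385115
  County 3: (13246/31024)²·(1−2253/13246)·206/2253 = 0.013832842
  → Var(ȳ_str) = 0.05327916.
Var(ȳ_srs) = (1 − 5009/31024)·711.7/5009 = 0.11914394.
deff = 0.05327916 / 0.11914394 = 0.4472.

0.4472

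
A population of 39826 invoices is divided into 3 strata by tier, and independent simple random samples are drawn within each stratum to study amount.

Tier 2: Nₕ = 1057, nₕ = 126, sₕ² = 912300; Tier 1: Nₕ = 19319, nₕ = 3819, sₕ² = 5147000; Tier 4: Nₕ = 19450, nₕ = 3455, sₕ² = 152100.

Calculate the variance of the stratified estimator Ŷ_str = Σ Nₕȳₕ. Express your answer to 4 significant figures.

4.244 × 10^11

Var(Ŷ_str) = Σₕ Nₕ²(1 − fₕ)sₕ²/nₕ.
Tier 2: 1057²·(1 − 126/1057)·912300/126 = 7.1251137 × 10^9.
Tier 1: 19319²·(1 − 3819/19319)·5147000/3819 = 4.0357184 × 10^11.
Tier 4: 19450²·(1 − 3455/19450)·152100/3455 = 1.3695725 × 10^10.
Sum = 4.2439268 × 10^11.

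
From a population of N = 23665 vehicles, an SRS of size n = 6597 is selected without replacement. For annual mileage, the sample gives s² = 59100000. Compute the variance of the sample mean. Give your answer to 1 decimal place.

Under SRS without replacement, Var(ȳ) = (1 − f)·s²/n with f = n/N = 6597/23665 = 0.27876611.
Var(ȳ) = (1 − 0.27876611)·59100000/6597 = 0.72123389·8958.6176 = 6461.2586.

6461.3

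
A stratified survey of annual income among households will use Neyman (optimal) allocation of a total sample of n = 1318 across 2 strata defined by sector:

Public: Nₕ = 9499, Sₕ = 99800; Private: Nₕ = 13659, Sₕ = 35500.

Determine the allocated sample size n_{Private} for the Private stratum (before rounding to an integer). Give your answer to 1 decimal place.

Neyman allocation: nₕ = n·NₕSₕ / Σⱼ NⱼSⱼ.
Σ NⱼSⱼ = 9499·99800 + 13659·35500 = 1.4328947 × 10^9.
n_{Private} = 1318·13659·35500 / (1.4328947 × 10^9) = 446.0.

446.0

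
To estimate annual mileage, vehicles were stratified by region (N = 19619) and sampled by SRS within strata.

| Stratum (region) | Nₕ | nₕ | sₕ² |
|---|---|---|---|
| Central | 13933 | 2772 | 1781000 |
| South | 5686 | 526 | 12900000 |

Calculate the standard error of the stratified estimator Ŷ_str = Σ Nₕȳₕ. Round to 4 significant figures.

905200

Var(Ŷ_str) = Σₕ Nₕ²(1 − fₕ)sₕ²/nₕ.
Central: 13933²·(1 − 2772/13933)·1781000/2772 = 9.9912181 × 10^10.
South: 5686²·(1 − 526/5686)·12900000/526 = 7.1954925 × 10^11.
Sum = 8.1946143 × 10^11.
SE = √(8.1946143 × 10^11) = 905200.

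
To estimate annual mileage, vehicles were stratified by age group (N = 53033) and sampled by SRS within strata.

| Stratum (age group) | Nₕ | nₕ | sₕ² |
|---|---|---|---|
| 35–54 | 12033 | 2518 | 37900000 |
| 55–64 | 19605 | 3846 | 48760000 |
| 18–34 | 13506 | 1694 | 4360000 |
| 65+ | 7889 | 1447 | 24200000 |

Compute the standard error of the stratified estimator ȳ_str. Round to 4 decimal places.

Var(ȳ_str) = Σₕ Wₕ²(1 − fₕ)sₕ²/nₕ with Wₕ = Nₕ/N, N = 53033.
35–54: Wₕ = 0.22689646; term = 0.22689646²·(1 − 0.20925787)·37900000/2518 = 612.73657.
55–64: Wₕ = 0.36967549; term = 0.36967549²·(1 − 0.19617445)·48760000/3846 = 1392.6998.
18–34: Wₕ = 0.25467162; term = 0.25467162²·(1 − 0.12542574)·4360000/1694 = 145.99261.
65+: Wₕ = 0.14875643; term = 0.14875643²·(1 − 0.18341995)·24200000/1447 = 302.20185.
Sum = 2453.6308.
SE = √(2453.6308) = 49.5341.

49.5341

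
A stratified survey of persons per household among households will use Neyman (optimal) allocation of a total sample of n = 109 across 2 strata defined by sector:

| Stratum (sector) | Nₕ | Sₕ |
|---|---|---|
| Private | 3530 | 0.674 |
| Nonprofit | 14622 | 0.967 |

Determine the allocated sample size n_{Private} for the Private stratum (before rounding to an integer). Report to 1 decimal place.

15.7

Neyman allocation: nₕ = n·NₕSₕ / Σⱼ NⱼSⱼ.
Σ NⱼSⱼ = 3530·0.674 + 14622·0.967 = 16518.694.
n_{Private} = 109·3530·0.674 / 16518.694 = 15.7.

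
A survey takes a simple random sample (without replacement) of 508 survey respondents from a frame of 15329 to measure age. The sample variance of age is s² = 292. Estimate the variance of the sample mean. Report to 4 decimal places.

Under SRS without replacement, Var(ȳ) = (1 − f)·s²/n with f = n/N = 508/15329 = 0.03313980.
Var(ȳ) = (1 − 0.03313980)·292/508 = 0.96686020·0.57480315 = 0.55575429.

0.5558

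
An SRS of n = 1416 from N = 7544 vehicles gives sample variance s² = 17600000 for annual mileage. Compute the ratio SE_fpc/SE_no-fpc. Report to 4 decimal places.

0.9013

f = n/N = 1416/7544 = 0.18769883.
SE_no-fpc = √(s²/n) = 111.48712; SE_fpc = √((1−f)s²/n) = 100.48084.
Ratio = √(1−f) = 0.90127752.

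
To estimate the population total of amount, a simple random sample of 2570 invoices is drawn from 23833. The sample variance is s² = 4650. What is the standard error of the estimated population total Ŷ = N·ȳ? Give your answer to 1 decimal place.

30280.4

Var(Ŷ) = N²·Var(ȳ) = N²·(1 − n/N)·s²/n.
f = 2570/23833 = 0.10783368; Var(ȳ) = 0.89216632·4650/2570 = 1.6142309.
Var(Ŷ) = 23833² · 1.6142309 = 9.1690234 × 10^8.
SE(Ŷ) = √(9.1690234 × 10^8) = 30280.4.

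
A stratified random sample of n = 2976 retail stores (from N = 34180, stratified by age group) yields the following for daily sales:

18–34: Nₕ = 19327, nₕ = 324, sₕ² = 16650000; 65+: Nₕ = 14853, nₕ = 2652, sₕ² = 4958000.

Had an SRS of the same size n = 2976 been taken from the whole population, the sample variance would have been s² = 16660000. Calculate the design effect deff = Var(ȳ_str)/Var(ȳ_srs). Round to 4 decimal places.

Var(ȳ_str) = Σ Wₕ²(1−fₕ)sₕ²/nₕ with Wₕ = Nₕ/34180:
  18–34: (19327/34180)²·(1−324/19327)·16650000/324 = 16155.177
  65+: (14853/34180)²·(1−2652/14853)·4958000/2652 = 290.00033
  → Var(ȳ_str) = 16445.177.
Var(ȳ_srs) = (1 − 2976/34180)·16660000/2976 = 5110.6987.
deff = 16445.177 / 5110.6987 = 3.2178.

3.2178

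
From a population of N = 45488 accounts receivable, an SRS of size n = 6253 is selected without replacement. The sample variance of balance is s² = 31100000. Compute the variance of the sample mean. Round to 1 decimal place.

Under SRS without replacement, Var(ȳ) = (1 − f)·s²/n with f = n/N = 6253/45488 = 0.13746483.
Var(ȳ) = (1 − 0.13746483)·31100000/6253 = 0.86253517·4973.6127 = 4289.9159.

4289.9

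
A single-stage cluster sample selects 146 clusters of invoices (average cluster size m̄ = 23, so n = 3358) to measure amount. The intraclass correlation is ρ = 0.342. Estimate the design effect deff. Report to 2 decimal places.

deff = 1 + (23 − 1)·0.342 = 1 + 7.524 = 8.524.

8.52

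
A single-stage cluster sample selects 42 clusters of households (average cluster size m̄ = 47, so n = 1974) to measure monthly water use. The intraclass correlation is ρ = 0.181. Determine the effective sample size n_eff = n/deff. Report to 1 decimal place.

211.7

deff = 1 + (47 − 1)·0.181 = 1 + 8.326 = 9.326.
n_eff = 1974 / 9.326 = 211.7.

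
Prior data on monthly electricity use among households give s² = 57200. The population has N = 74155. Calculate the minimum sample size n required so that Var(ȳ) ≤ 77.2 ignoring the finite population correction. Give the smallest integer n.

Without fpc, n₀ = s²/D = 57200/77.2 = 740.9326.
Rounding up, n = 741.

741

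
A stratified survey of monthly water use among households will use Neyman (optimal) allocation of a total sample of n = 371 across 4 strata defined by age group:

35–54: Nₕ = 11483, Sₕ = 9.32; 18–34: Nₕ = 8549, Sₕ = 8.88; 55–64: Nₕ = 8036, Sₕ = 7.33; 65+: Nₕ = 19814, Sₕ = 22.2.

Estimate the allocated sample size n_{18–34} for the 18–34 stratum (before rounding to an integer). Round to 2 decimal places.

Neyman allocation: nₕ = n·NₕSₕ / Σⱼ NⱼSⱼ.
Σ NⱼSⱼ = 11483·9.32 + 8549·8.88 + 8036·7.33 + 19814·22.2 = 681711.36.
n_{18–34} = 371·8549·8.88 / 681711.36 = 41.31.

41.31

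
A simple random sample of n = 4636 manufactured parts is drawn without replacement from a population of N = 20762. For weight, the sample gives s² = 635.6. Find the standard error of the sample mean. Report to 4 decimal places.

0.3263

Under SRS without replacement, Var(ȳ) = (1 − f)·s²/n with f = n/N = 4636/20762 = 0.22329255.
Var(ȳ) = (1 − 0.22329255)·635.6/4636 = 0.77670745·0.13710095 = 0.10648733.
SE(ȳ) = √(0.10648733) = 0.3263.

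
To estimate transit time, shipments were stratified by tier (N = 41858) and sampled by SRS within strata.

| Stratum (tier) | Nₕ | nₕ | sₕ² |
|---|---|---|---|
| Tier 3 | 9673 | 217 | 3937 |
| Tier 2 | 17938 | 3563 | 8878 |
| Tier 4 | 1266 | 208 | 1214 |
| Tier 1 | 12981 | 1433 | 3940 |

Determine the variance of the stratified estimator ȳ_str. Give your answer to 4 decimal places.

Var(ȳ_str) = Σₕ Wₕ²(1 − fₕ)sₕ²/nₕ with Wₕ = Nₕ/N, N = 41858.
Tier 3: Wₕ = 0.23109083; term = 0.23109083²·(1 − 0.02243358)·3937/217 = 0.94714699.
Tier 2: Wₕ = 0.42854413; term = 0.42854413²·(1 − 0.19862861)·8878/3563 = 0.36671126.
Tier 4: Wₕ = 0.03024511; term = 0.03024511²·(1 − 0.16429700)·1214/208 = 0.0044618789.
Tier 1: Wₕ = 0.31011993; term = 0.31011993²·(1 − 0.11039211)·3940/1433 = 0.23523829.
Sum = 1.5535584.

1.5536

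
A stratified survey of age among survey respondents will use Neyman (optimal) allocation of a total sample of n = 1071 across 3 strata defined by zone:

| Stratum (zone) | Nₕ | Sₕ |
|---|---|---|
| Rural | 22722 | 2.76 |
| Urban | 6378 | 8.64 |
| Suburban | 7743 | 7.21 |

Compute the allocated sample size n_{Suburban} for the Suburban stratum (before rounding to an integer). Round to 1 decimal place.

344.3

Neyman allocation: nₕ = n·NₕSₕ / Σⱼ NⱼSⱼ.
Σ NⱼSⱼ = 22722·2.76 + 6378·8.64 + 7743·7.21 = 173645.67.
n_{Suburban} = 1071·7743·7.21 / 173645.67 = 344.3.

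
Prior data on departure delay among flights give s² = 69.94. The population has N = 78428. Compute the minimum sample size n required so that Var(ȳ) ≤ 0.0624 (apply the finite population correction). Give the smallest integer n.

Without fpc, n₀ = s²/D = 69.94/0.0624 = 1120.8333.
With fpc, (1 − n/N)·s²/n ≤ D requires n ≥ n₀/(1 + n₀/N) = 1120.8333/(1 + 1120.8333/78428) = 1105.0409.
Rounding up, n = 1106.

1106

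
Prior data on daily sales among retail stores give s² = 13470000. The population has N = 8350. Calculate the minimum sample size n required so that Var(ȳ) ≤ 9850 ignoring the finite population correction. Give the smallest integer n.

1368

Without fpc, n₀ = s²/D = 13470000/9850 = 1367.5127.
Rounding up, n = 1368.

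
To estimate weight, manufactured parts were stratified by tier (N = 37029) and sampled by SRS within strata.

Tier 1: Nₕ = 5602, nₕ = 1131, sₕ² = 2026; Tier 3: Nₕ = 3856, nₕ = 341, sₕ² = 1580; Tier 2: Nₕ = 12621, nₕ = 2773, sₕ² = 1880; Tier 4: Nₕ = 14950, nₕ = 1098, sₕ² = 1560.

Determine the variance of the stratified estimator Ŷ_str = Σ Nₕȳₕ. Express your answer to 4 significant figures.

Var(Ŷ_str) = Σₕ Nₕ²(1 − fₕ)sₕ²/nₕ.
Tier 1: 5602²·(1 − 1131/5602)·2026/1131 = 4.486675 × 10^7.
Tier 3: 3856²·(1 − 341/3856)·1580/341 = 6.2800784 × 10^7.
Tier 2: 12621²·(1 − 2773/12621)·1880/2773 = 8.4265497 × 10^7.
Tier 4: 14950²·(1 − 1098/14950)·1560/1098 = 2.9422254 × 10^8.
Sum = 4.8615557 × 10^8.

4.862 × 10^8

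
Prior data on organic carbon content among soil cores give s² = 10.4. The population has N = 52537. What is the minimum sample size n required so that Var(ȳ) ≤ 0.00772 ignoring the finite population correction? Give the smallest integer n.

Without fpc, n₀ = s²/D = 10.4/0.00772 = 1347.1503.
Rounding up, n = 1348.

1348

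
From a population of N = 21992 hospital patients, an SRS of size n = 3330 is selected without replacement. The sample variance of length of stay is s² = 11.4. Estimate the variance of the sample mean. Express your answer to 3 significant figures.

Under SRS without replacement, Var(ȳ) = (1 − f)·s²/n with f = n/N = 3330/21992 = 0.15141870.
Var(ȳ) = (1 − 0.15141870)·11.4/3330 = 0.84858130·0.0034234234 = 0.0029050531.

0.00291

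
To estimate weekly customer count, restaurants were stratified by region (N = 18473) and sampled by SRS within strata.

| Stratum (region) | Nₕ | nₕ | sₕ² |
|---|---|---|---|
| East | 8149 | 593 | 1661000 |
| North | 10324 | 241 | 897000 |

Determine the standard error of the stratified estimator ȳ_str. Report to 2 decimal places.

40.51

Var(ȳ_str) = Σₕ Wₕ²(1 − fₕ)sₕ²/nₕ with Wₕ = Nₕ/N, N = 18473.
East: Wₕ = 0.44113030; term = 0.44113030²·(1 − 0.07276966)·1661000/593 = 505.40129.
North: Wₕ = 0.55886970; term = 0.55886970²·(1 − 0.02334367)·897000/241 = 1135.3723.
Sum = 1640.7736.
SE = √(1640.7736) = 40.51.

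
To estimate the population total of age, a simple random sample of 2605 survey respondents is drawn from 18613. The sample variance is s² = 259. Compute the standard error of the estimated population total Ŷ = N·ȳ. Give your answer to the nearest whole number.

5443

Var(Ŷ) = N²·Var(ȳ) = N²·(1 − n/N)·s²/n.
f = 2605/18613 = 0.13995594; Var(ȳ) = 0.86004406·259/2605 = 0.085509179.
Var(Ŷ) = 18613² · 0.085509179 = 2.9624122 × 10^7.
SE(Ŷ) = √(2.9624122 × 10^7) = 5443.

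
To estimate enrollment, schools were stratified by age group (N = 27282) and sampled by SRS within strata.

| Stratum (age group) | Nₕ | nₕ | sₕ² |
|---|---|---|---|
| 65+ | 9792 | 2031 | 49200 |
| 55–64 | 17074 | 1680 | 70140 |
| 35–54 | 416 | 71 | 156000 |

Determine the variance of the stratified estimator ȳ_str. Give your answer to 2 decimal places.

17.64

Var(ȳ_str) = Σₕ Wₕ²(1 − fₕ)sₕ²/nₕ with Wₕ = Nₕ/N, N = 27282.
65+: Wₕ = 0.35891797; term = 0.35891797²·(1 − 0.20741422)·49200/2031 = 2.4733858.
55–64: Wₕ = 0.62583388; term = 0.62583388²·(1 − 0.09839522)·70140/1680 = 14.743169.
35–54: Wₕ = 0.01524815; term = 0.01524815²·(1 − 0.17067308)·156000/71 = 0.42366859.
Sum = 17.640223.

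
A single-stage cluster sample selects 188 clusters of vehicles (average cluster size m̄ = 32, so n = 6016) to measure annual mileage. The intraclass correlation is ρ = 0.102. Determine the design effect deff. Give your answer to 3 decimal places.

4.162

deff = 1 + (32 − 1)·0.102 = 1 + 3.162 = 4.162.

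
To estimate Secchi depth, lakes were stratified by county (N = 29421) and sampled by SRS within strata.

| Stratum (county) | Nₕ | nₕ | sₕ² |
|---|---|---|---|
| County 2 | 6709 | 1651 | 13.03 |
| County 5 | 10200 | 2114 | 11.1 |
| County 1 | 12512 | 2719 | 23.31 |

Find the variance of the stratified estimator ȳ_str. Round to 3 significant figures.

0.00202

Var(ȳ_str) = Σₕ Wₕ²(1 − fₕ)sₕ²/nₕ with Wₕ = Nₕ/N, N = 29421.
County 2: Wₕ = 0.22803440; term = 0.22803440²·(1 − 0.24608735)·13.03/1651 = 3.0939914 × 10^-4.
County 5: Wₕ = 0.34669114; term = 0.34669114²·(1 − 0.20725490)·11.1/2114 = 5.0030754 × 10^-4.
County 1: Wₕ = 0.42527446; term = 0.42527446²·(1 − 0.21731138)·23.31/2719 = 0.0012135584.
Sum = 0.0020232651.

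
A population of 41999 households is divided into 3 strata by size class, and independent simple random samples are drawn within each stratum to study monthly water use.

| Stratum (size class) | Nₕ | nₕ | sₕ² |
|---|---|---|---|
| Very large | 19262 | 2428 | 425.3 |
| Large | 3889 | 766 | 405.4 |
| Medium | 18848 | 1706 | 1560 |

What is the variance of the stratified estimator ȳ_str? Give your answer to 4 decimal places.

Var(ȳ_str) = Σₕ Wₕ²(1 − fₕ)sₕ²/nₕ with Wₕ = Nₕ/N, N = 41999.
Very large: Wₕ = 0.45862997; term = 0.45862997²·(1 − 0.12605129)·425.3/2428 = 0.032200121.
Large: Wₕ = 0.09259744; term = 0.09259744²·(1 − 0.19696580)·405.4/766 = 0.0036440724.
Medium: Wₕ = 0.44877259; term = 0.44877259²·(1 − 0.09051358)·1560/1706 = 0.16749214.
Sum = 0.20333633.

0.2033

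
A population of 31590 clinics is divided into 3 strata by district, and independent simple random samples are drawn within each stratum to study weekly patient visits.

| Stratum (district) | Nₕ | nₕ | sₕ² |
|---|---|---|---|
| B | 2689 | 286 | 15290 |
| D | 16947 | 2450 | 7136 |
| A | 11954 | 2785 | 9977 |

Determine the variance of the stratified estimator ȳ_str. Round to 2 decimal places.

1.46

Var(ȳ_str) = Σₕ Wₕ²(1 − fₕ)sₕ²/nₕ with Wₕ = Nₕ/N, N = 31590.
B: Wₕ = 0.08512187; term = 0.08512187²·(1 − 0.10635924)·15290/286 = 0.34616788.
D: Wₕ = 0.53646724; term = 0.53646724²·(1 − 0.14456836)·7136/2450 = 0.71706822.
A: Wₕ = 0.37841089; term = 0.37841089²·(1 − 0.23297641)·9977/2785 = 0.3934692.
Sum = 1.4567053.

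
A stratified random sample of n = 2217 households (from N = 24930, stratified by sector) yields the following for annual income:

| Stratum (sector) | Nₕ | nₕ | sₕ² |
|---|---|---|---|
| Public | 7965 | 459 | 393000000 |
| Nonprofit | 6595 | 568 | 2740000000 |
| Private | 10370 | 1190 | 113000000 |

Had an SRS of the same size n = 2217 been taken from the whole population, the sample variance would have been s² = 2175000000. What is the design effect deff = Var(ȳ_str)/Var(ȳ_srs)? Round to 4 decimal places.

0.4536

Var(ȳ_str) = Σ Wₕ²(1−fₕ)sₕ²/nₕ with Wₕ = Nₕ/24930:
  Public: (7965/24930)²·(1−459/7965)·393000000/459 = 82362.524
  Nonprofit: (6595/24930)²·(1−568/6595)·2740000000/568 = 308513.14
  Private: (10370/24930)²·(1−1190/10370)·113000000/1190 = 14544.82
  → Var(ȳ_str) = 405420.48.
Var(ȳ_srs) = (1 − 2217/24930)·2175000000/2217 = 893811.2.
deff = 405420.48 / 893811.2 = 0.4536.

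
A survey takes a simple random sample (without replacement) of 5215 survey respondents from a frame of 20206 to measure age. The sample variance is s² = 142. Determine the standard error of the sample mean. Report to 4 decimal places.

0.1421

Under SRS without replacement, Var(ȳ) = (1 − f)·s²/n with f = n/N = 5215/20206 = 0.25809166.
Var(ȳ) = (1 − 0.25809166)·142/5215 = 0.74190834·0.027229147 = 0.020201531.
SE(ȳ) = √(0.020201531) = 0.1421.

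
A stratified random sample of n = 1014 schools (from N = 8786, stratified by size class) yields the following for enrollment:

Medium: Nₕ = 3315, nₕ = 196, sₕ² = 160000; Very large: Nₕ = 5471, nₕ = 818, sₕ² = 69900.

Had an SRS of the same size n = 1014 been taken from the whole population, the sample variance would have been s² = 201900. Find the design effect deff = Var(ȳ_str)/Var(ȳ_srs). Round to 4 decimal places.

Var(ȳ_str) = Σ Wₕ²(1−fₕ)sₕ²/nₕ with Wₕ = Nₕ/8786:
  Medium: (3315/8786)²·(1−196/3315)·160000/196 = 109.34034
  Very large: (5471/8786)²·(1−818/5471)·69900/818 = 28.180016
  → Var(ȳ_str) = 137.52036.
Var(ȳ_srs) = (1 − 1014/8786)·201900/1014 = 176.13269.
deff = 137.52036 / 176.13269 = 0.7808.

0.7808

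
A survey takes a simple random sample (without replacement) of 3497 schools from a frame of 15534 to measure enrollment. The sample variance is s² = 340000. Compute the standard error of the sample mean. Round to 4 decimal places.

Under SRS without replacement, Var(ȳ) = (1 − f)·s²/n with f = n/N = 3497/15534 = 0.22511909.
Var(ȳ) = (1 − 0.22511909)·340000/3497 = 0.77488091·97.226194 = 75.338721.
SE(ȳ) = √(75.338721) = 8.6798.

8.6798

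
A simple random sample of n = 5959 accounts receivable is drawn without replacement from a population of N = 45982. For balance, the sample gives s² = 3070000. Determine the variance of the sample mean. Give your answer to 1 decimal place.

Under SRS without replacement, Var(ȳ) = (1 − f)·s²/n with f = n/N = 5959/45982 = 0.12959419.
Var(ȳ) = (1 − 0.12959419)·3070000/5959 = 0.87040581·515.18711 = 448.42186.

448.4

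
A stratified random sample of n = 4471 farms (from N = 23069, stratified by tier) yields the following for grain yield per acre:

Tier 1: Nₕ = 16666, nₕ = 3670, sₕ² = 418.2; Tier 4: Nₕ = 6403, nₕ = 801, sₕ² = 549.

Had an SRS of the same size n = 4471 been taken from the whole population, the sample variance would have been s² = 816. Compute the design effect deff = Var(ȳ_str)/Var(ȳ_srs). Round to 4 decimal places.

0.6292

Var(ȳ_str) = Σ Wₕ²(1−fₕ)sₕ²/nₕ with Wₕ = Nₕ/23069:
  Tier 1: (16666/23069)²·(1−3670/16666)·418.2/3670 = 0.046376878
  Tier 4: (6403/23069)²·(1−801/6403)·549/801 = 0.046196481
  → Var(ȳ_str) = 0.092573359.
Var(ȳ_srs) = (1 − 4471/23069)·816/4471 = 0.14713736.
deff = 0.092573359 / 0.14713736 = 0.6292.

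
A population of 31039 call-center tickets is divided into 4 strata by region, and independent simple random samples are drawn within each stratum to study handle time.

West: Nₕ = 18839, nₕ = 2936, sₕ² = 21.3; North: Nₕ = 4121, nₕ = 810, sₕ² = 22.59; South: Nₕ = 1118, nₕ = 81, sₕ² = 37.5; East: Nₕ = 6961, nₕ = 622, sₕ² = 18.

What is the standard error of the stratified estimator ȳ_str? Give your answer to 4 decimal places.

Var(ȳ_str) = Σₕ Wₕ²(1 − fₕ)sₕ²/nₕ with Wₕ = Nₕ/N, N = 31039.
West: Wₕ = 0.60694610; term = 0.60694610²·(1 − 0.15584691)·21.3/2936 = 0.0022560308.
North: Wₕ = 0.13276845; term = 0.13276845²·(1 − 0.19655423)·22.59/810 = 3.9498224 × 10^-4.
South: Wₕ = 0.03601920; term = 0.03601920²·(1 − 0.07245081)·37.5/81 = 5.5712336 × 10^-4.
East: Wₕ = 0.22426625; term = 0.22426625²·(1 − 0.08935498)·18/622 = 0.0013254369.
Sum = 0.0045335733.
SE = √(0.0045335733) = 0.0673.

0.0673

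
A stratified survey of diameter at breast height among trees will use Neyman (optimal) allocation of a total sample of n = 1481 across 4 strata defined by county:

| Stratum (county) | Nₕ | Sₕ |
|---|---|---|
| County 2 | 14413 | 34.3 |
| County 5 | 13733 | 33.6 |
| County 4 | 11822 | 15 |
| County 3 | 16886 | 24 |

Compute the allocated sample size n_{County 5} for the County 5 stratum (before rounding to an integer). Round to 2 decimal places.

Neyman allocation: nₕ = n·NₕSₕ / Σⱼ NⱼSⱼ.
Σ NⱼSⱼ = 14413·34.3 + 13733·33.6 + 11822·15 + 16886·24 = 1.5383887 × 10^6.
n_{County 5} = 1481·13733·33.6 / (1.5383887 × 10^6) = 444.22.

444.22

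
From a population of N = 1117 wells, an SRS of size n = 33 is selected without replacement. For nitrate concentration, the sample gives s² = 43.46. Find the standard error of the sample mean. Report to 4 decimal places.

Under SRS without replacement, Var(ȳ) = (1 − f)·s²/n with f = n/N = 33/1117 = 0.02954342.
Var(ȳ) = (1 − 0.02954342)·43.46/33 = 0.97045658·1.3169697 = 1.2780619.
SE(ȳ) = √(1.2780619) = 1.1305.

1.1305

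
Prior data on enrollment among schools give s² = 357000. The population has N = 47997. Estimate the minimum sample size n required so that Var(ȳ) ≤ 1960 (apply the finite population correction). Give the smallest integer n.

Without fpc, n₀ = s²/D = 357000/1960 = 182.1429.
With fpc, (1 − n/N)·s²/n ≤ D requires n ≥ n₀/(1 + n₀/N) = 182.1429/(1 + 182.1429/47997) = 181.4543.
Rounding up, n = 182.

182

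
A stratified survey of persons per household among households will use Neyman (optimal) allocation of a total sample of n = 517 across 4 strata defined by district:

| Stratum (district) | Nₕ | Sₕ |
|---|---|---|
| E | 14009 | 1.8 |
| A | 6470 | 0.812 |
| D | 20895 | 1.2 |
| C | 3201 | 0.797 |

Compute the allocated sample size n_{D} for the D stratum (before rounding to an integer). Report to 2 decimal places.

223.14

Neyman allocation: nₕ = n·NₕSₕ / Σⱼ NⱼSⱼ.
Σ NⱼSⱼ = 14009·1.8 + 6470·0.812 + 20895·1.2 + 3201·0.797 = 58095.037.
n_{D} = 517·20895·1.2 / 58095.037 = 223.14.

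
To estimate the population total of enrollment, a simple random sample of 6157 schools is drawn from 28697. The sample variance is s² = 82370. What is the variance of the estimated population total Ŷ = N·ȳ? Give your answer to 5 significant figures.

8.6535 × 10^9

Var(Ŷ) = N²·Var(ȳ) = N²·(1 − n/N)·s²/n.
f = 6157/28697 = 0.21455204; Var(ȳ) = 0.78544796·82370/6157 = 10.507934.
Var(Ŷ) = 28697² · 10.507934 = 8.6534708 × 10^9.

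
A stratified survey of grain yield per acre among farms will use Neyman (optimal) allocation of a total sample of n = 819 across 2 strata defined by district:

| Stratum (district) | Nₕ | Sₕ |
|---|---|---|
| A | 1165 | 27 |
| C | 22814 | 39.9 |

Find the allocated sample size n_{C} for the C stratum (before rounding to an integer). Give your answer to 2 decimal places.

Neyman allocation: nₕ = n·NₕSₕ / Σⱼ NⱼSⱼ.
Σ NⱼSⱼ = 1165·27 + 22814·39.9 = 941733.6.
n_{C} = 819·22814·39.9 / 941733.6 = 791.64.

791.64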